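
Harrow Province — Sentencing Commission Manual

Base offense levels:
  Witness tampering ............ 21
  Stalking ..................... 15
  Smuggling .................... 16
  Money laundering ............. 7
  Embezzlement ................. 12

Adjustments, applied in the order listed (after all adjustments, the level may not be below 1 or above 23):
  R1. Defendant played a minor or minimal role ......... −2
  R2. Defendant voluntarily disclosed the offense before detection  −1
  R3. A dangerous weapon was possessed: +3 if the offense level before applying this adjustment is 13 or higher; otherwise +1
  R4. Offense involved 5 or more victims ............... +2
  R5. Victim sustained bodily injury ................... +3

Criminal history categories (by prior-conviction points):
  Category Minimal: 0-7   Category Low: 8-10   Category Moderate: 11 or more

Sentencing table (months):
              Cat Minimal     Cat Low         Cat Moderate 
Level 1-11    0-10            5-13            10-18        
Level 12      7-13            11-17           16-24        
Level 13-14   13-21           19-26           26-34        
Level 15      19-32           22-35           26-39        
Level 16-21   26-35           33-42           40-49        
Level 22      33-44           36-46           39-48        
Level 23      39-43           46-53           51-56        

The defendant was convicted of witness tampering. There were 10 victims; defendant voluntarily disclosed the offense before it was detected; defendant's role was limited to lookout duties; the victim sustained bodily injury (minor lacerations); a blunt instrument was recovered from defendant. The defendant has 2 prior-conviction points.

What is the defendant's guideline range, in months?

Base offense level for witness tampering: 21.
R1 applies: 21 − 2 = 19.
R2 applies: 19 − 1 = 18.
R3 applies (level before this adjustment is 18 ≥ 13, so +3): 18 + 3 = 21.
R4 applies: 21 + 2 = 23.
R5 applies: 23 + 3 = 26.
Level 26 exceeds the maximum of 23; capped at 23.
Final offense level: 23.
Criminal history: 2 prior points → Category Minimal (0-7).
Level 23 falls in the 23 band.
Grid: Level 23 × Category Minimal = 39-43 months.

39-43 months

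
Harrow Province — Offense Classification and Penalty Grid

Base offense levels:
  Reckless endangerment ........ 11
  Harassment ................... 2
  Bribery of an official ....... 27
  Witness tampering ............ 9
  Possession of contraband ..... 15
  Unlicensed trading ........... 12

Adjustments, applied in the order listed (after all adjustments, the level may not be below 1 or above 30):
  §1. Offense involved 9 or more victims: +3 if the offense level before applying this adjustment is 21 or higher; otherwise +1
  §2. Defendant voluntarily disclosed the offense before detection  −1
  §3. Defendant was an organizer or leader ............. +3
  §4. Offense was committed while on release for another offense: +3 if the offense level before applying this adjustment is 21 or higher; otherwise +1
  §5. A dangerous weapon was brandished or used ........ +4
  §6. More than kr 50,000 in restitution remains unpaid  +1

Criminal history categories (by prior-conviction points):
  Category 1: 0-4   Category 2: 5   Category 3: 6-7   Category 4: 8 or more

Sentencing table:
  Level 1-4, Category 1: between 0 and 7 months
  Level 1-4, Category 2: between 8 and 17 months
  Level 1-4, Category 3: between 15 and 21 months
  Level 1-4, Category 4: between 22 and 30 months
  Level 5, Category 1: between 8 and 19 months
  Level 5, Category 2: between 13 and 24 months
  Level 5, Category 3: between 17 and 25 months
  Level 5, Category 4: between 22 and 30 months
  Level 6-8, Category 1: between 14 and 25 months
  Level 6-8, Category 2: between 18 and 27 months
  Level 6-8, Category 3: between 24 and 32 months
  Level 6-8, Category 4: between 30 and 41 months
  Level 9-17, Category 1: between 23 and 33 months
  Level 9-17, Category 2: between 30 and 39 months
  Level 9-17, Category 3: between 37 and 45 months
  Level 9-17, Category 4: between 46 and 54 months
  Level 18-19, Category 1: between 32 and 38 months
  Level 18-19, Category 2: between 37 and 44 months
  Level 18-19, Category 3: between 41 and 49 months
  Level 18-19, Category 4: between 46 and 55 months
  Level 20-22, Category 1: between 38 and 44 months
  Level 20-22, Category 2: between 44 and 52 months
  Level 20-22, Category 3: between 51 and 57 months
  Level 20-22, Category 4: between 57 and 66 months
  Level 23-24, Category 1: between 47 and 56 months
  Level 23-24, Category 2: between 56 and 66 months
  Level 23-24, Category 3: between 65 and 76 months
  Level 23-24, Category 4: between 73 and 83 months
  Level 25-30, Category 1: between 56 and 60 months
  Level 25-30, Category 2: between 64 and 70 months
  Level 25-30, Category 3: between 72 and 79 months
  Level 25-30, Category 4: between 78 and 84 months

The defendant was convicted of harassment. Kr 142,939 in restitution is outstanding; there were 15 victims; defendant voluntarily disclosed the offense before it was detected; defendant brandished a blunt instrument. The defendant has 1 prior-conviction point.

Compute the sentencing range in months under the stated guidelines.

14-25 months

Base offense level for harassment: 2.
§1 applies (level before this adjustment is 2 < 21, so +1): 2 + 1 = 3.
§2 applies: 3 − 1 = 2.
§3 does not apply.
§5 applies: 2 + 4 = 6.
§6 applies: 6 + 1 = 7.
Final offense level: 7.
Criminal history: 1 prior point → Category 1 (0-4).
Level 7 falls in the 6-8 band.
Grid: Level 6-8 × Category 1 = 14-25 months.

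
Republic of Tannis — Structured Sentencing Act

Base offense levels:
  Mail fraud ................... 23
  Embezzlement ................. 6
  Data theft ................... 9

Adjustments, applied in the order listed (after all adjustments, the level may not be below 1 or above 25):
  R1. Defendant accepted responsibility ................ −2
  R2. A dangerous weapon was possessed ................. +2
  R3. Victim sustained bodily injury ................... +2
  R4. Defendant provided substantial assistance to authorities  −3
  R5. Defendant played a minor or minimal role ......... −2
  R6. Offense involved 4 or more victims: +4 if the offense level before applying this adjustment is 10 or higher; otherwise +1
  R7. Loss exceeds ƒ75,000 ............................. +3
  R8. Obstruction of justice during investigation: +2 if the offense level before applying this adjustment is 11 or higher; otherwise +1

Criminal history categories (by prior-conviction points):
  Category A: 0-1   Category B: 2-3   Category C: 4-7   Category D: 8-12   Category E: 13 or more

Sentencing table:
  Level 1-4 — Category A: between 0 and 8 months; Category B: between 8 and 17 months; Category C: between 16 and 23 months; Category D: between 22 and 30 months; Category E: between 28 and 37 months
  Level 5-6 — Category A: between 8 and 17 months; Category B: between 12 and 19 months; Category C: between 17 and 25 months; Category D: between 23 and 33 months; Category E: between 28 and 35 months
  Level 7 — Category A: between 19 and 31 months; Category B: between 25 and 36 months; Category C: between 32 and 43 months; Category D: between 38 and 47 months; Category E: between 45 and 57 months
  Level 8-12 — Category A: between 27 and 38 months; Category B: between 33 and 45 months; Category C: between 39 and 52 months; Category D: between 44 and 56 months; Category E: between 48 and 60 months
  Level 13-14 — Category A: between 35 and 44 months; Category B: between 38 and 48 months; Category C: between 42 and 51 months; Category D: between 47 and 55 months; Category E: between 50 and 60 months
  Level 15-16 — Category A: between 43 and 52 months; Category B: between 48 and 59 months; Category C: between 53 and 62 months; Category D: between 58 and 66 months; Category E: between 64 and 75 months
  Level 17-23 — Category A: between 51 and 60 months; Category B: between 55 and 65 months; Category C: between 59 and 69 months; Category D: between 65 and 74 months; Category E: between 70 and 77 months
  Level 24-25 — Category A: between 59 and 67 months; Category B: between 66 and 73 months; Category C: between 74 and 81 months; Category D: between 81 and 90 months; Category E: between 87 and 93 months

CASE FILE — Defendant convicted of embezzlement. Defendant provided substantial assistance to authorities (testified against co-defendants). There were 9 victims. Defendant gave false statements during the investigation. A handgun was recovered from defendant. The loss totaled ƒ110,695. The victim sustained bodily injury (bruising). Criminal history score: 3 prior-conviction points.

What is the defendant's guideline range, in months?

Base offense level for embezzlement: 6.
R2 applies: 6 + 2 = 8.
R3 applies: 8 + 2 = 10.
R4 applies: 10 − 3 = 7.
R5 does not apply.
R6 applies (level before this adjustment is 7 < 10, so +1): 7 + 1 = 8.
R7 applies: 8 + 3 = 11.
R8 applies (level before this adjustment is 11 ≥ 11, so +2): 11 + 2 = 13.
Final offense level: 13.
Criminal history: 3 prior points → Category B (2-3).
Level 13 falls in the 13-14 band.
Grid: Level 13-14 × Category B = 38-48 months.

38-48 months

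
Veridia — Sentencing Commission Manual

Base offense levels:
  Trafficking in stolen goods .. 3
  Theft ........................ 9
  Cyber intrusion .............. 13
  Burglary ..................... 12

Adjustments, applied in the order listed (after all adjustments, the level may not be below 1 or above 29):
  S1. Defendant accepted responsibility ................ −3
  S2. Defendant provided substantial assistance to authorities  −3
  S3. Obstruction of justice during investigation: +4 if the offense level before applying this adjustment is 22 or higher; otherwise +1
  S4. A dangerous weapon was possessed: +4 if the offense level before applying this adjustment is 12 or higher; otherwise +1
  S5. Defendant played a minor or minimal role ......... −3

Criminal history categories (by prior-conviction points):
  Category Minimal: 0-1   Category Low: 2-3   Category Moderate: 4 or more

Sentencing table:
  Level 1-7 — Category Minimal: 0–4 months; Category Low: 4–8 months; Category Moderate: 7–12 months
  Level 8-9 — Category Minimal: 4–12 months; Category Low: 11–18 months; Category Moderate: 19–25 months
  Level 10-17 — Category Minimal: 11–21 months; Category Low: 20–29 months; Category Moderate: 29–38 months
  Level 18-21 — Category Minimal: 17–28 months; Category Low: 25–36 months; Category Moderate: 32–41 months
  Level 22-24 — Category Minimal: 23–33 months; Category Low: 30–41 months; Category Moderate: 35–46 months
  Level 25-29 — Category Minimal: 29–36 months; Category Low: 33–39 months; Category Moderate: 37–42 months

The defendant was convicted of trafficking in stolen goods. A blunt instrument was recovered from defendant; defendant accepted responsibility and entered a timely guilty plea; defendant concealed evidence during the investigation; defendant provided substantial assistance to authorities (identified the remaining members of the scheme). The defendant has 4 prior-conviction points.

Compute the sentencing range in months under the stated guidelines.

Base offense level for trafficking in stolen goods: 3.
S1 applies: 3 − 3 = 0.
S2 applies: 0 − 3 = -3.
S3 applies (level before this adjustment is -3 < 22, so +1): -3 + 1 = -2.
S4 applies (level before this adjustment is -2 < 12, so +1): -2 + 1 = -1.
S5 does not apply.
Level -1 is below the minimum of 1; floored at 1.
Final offense level: 1.
Criminal history: 4 prior points → Category Moderate (4+).
Level 1 falls in the 1-7 band.
Grid: Level 1-7 × Category Moderate = 7-12 months.

7-12 months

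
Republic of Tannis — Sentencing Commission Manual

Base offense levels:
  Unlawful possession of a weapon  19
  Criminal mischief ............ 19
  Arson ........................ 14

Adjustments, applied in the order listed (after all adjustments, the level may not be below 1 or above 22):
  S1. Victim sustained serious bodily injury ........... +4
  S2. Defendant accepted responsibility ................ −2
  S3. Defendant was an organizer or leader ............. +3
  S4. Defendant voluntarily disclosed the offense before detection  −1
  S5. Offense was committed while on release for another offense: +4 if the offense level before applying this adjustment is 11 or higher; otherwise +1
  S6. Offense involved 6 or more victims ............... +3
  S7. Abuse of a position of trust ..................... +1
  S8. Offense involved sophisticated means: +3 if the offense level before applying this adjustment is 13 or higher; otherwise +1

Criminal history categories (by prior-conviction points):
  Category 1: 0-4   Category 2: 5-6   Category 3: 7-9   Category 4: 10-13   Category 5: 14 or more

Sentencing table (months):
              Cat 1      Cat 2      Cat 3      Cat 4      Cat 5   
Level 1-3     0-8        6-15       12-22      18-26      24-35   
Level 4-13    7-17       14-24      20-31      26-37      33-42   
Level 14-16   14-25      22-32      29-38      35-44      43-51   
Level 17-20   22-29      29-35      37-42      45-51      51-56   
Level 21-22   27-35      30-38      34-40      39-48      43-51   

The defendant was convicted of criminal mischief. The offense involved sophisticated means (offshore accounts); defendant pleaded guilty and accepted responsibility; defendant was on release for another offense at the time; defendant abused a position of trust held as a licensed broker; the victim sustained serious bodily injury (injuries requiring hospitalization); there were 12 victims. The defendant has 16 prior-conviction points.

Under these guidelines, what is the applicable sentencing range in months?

Base offense level for criminal mischief: 19.
S1 applies: 19 + 4 = 23.
S2 applies: 23 − 2 = 21.
S3 does not apply.
S4 does not apply.
S5 applies (level before this adjustment is 21 ≥ 11, so +4): 21 + 4 = 25.
S6 applies: 25 + 3 = 28.
S7 applies: 28 + 1 = 29.
S8 applies (level before this adjustment is 29 ≥ 13, so +3): 29 + 3 = 32.
Level 32 exceeds the maximum of 22; capped at 22.
Final offense level: 22.
Criminal history: 16 prior points → Category 5 (14+).
Level 22 falls in the 21-22 band.
Grid: Level 21-22 × Category 5 = 43-51 months.

43-51 months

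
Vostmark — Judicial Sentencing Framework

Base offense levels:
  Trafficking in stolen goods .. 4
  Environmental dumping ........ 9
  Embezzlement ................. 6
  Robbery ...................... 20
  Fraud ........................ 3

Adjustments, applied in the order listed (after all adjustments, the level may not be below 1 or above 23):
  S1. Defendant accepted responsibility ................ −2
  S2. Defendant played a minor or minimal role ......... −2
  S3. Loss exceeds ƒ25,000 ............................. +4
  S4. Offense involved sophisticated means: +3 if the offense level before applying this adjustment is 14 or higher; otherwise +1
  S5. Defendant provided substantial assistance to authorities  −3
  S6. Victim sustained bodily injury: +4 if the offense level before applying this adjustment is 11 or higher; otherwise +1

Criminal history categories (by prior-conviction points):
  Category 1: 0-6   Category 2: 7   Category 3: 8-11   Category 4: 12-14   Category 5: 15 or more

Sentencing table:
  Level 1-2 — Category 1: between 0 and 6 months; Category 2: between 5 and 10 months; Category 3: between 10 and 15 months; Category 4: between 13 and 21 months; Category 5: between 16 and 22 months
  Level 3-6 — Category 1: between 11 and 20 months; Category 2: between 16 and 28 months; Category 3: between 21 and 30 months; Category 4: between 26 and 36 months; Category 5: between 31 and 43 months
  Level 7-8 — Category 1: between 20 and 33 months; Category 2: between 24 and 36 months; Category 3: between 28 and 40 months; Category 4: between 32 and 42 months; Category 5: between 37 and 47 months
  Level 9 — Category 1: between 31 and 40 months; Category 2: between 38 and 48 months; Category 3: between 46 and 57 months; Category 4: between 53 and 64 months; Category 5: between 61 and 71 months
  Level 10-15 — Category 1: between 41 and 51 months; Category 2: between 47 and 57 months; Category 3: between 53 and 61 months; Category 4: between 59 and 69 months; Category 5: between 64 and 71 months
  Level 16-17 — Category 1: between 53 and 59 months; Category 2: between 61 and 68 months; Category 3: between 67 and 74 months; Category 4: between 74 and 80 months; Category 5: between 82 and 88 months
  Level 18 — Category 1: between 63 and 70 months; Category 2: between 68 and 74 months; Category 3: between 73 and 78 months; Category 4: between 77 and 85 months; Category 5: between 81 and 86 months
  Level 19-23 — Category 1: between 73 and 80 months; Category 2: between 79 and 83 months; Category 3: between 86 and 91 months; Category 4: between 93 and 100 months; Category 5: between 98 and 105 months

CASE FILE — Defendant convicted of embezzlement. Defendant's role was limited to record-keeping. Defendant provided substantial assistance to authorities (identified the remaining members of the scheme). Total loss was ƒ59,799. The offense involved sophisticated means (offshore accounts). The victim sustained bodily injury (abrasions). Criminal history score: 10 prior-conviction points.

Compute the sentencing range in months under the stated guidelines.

28-40 months

Base offense level for embezzlement: 6.
S2 applies: 6 − 2 = 4.
S3 applies: 4 + 4 = 8.
S4 applies (level before this adjustment is 8 < 14, so +1): 8 + 1 = 9.
S5 applies: 9 − 3 = 6.
S6 applies (level before this adjustment is 6 < 11, so +1): 6 + 1 = 7.
Final offense level: 7.
Criminal history: 10 prior points → Category 3 (8-11).
Level 7 falls in the 7-8 band.
Grid: Level 7-8 × Category 3 = 28-40 months.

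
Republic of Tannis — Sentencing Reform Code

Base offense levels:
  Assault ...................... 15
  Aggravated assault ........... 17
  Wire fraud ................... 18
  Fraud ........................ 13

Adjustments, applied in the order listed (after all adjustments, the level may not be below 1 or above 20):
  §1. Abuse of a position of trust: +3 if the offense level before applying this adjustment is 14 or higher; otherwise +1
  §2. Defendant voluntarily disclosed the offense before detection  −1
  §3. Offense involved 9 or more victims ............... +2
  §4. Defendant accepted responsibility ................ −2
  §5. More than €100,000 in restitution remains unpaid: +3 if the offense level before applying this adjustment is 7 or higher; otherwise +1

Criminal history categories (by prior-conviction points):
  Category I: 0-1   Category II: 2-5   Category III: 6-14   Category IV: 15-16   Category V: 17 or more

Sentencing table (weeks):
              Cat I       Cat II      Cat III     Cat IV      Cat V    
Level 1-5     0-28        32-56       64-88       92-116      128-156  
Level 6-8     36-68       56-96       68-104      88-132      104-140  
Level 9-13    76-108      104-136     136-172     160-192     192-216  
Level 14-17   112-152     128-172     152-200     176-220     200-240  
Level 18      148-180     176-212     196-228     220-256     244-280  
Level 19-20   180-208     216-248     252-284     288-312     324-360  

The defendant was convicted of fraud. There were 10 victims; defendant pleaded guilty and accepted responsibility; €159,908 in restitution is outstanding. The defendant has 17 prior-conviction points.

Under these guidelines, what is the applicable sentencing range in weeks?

200-240 weeks

Base offense level for fraud: 13.
§3 applies: 13 + 2 = 15.
§4 applies: 15 − 2 = 13.
§5 applies (level before this adjustment is 13 ≥ 7, so +3): 13 + 3 = 16.
Final offense level: 16.
Criminal history: 17 prior points → Category V (17+).
Level 16 falls in the 14-17 band.
Grid: Level 14-17 × Category V = 200-240 weeks.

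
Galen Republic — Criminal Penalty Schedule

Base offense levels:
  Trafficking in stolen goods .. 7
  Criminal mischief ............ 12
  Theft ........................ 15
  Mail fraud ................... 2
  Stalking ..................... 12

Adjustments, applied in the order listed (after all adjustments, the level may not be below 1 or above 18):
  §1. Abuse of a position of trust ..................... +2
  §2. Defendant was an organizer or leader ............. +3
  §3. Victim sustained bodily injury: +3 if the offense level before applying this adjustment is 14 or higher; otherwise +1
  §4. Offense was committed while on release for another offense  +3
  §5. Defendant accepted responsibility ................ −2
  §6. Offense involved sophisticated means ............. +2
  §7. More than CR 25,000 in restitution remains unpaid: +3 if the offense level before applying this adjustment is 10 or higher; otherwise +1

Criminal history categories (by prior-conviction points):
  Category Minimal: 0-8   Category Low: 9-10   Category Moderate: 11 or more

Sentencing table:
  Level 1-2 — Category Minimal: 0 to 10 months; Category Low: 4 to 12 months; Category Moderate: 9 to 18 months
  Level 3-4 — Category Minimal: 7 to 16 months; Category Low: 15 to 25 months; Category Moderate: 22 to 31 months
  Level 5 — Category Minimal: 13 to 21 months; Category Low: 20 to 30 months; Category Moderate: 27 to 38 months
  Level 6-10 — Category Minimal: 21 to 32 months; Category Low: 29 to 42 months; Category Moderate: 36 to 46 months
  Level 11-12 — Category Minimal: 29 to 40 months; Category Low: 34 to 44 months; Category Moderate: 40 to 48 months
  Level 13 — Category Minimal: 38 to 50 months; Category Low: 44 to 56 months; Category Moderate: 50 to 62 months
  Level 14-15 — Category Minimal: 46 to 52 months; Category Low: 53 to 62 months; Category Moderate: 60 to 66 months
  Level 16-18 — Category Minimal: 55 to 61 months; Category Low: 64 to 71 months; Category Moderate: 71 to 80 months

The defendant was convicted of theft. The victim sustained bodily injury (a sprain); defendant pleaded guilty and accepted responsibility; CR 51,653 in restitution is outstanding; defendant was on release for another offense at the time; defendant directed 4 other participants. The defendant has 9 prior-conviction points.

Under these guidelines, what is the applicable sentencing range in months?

64-71 months

Base offense level for theft: 15.
§2 applies: 15 + 3 = 18.
§3 applies (level before this adjustment is 18 ≥ 14, so +3): 18 + 3 = 21.
§4 applies: 21 + 3 = 24.
§5 applies: 24 − 2 = 22.
§6 does not apply.
§7 applies (level before this adjustment is 22 ≥ 10, so +3): 22 + 3 = 25.
Level 25 exceeds the maximum of 18; capped at 18.
Final offense level: 18.
Criminal history: 9 prior points → Category Low (9-10).
Level 18 falls in the 16-18 band.
Grid: Level 16-18 × Category Low = 64-71 months.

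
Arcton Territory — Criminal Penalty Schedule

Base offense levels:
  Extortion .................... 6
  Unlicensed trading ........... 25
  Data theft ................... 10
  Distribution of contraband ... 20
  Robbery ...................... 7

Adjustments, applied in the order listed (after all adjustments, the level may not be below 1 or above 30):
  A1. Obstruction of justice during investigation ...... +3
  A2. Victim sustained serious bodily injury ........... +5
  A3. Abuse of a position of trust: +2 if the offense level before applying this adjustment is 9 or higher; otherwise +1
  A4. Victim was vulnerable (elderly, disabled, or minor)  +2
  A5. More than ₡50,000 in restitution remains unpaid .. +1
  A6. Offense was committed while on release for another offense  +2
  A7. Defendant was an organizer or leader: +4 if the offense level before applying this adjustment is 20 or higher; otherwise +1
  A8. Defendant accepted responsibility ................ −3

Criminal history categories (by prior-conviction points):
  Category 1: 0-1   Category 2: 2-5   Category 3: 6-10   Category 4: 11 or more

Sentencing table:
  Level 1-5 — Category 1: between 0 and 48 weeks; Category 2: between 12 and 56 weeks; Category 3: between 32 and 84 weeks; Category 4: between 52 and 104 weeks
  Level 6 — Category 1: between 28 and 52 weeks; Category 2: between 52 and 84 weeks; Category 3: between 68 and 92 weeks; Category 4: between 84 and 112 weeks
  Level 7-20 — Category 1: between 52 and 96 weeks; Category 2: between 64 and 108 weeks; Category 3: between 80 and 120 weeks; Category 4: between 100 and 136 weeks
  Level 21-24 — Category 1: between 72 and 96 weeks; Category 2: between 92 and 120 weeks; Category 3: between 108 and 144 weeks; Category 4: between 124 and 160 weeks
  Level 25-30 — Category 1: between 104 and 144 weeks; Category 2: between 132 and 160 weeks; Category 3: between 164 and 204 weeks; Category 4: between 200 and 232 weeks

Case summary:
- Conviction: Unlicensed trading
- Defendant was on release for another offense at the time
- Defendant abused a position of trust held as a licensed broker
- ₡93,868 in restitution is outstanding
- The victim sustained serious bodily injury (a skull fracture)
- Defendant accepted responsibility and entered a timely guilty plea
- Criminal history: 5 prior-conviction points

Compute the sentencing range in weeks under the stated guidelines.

Base offense level for unlicensed trading: 25.
A2 applies: 25 + 5 = 30.
A3 applies (level before this adjustment is 30 ≥ 9, so +2): 30 + 2 = 32.
A4 does not apply.
A5 applies: 32 + 1 = 33.
A6 applies: 33 + 2 = 35.
A7 does not apply.
A8 applies: 35 − 3 = 32.
Level 32 exceeds the maximum of 30; capped at 30.
Final offense level: 30.
Criminal history: 5 prior points → Category 2 (2-5).
Level 30 falls in the 25-30 band.
Grid: Level 25-30 × Category 2 = 132-160 weeks.

132-160 weeks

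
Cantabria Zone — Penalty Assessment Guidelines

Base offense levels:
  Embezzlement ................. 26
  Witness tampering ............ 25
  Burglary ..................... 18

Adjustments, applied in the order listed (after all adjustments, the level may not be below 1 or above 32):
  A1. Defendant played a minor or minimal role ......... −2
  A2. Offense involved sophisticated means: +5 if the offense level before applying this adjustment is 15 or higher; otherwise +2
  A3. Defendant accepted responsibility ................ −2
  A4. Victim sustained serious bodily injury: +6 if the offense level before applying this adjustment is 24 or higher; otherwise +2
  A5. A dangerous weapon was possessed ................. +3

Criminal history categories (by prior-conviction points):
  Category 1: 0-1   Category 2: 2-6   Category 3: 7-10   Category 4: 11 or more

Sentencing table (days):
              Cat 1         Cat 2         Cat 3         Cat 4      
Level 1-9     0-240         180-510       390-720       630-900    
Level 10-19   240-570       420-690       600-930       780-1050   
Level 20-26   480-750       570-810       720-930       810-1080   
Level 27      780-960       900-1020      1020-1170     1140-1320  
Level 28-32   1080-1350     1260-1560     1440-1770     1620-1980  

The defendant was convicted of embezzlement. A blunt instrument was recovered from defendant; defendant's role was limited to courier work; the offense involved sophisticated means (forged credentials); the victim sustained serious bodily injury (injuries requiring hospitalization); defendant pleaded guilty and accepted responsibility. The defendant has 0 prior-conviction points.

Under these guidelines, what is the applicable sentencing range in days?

Base offense level for embezzlement: 26.
A1 applies: 26 − 2 = 24.
A2 applies (level before this adjustment is 24 ≥ 15, so +5): 24 + 5 = 29.
A3 applies: 29 − 2 = 27.
A4 applies (level before this adjustment is 27 ≥ 24, so +6): 27 + 6 = 33.
A5 applies: 33 + 3 = 36.
Level 36 exceeds the maximum of 32; capped at 32.
Final offense level: 32.
Criminal history: 0 prior points → Category 1 (0-1).
Level 32 falls in the 28-32 band.
Grid: Level 28-32 × Category 1 = 1080-1350 days.

1080-1350 days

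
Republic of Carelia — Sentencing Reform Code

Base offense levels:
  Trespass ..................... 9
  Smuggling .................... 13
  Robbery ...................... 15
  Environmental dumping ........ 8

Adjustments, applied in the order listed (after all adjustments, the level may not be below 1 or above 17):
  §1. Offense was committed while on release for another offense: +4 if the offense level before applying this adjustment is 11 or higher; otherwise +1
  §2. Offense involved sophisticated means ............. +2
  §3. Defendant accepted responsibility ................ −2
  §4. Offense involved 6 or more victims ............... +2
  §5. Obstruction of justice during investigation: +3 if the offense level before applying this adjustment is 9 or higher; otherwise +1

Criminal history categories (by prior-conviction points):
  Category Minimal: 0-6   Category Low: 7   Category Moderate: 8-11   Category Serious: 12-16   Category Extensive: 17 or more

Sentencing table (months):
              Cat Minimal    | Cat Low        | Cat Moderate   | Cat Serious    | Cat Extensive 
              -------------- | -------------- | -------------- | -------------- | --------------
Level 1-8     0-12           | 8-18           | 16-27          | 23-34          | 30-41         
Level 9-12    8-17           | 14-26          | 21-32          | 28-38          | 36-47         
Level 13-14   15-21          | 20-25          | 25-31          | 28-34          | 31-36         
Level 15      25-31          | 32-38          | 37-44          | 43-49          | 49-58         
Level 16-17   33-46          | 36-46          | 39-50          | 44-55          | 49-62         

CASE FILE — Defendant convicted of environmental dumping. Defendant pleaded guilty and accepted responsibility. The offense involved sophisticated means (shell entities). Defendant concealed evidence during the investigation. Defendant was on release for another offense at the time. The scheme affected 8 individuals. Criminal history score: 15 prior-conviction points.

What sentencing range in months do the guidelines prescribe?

28-34 months

Base offense level for environmental dumping: 8.
§1 applies (level before this adjustment is 8 < 11, so +1): 8 + 1 = 9.
§2 applies: 9 + 2 = 11.
§3 applies: 11 − 2 = 9.
§4 applies: 9 + 2 = 11.
§5 applies (level before this adjustment is 11 ≥ 9, so +3): 11 + 3 = 14.
Final offense level: 14.
Criminal history: 15 prior points → Category Serious (12-16).
Level 14 falls in the 13-14 band.
Grid: Level 13-14 × Category Serious = 28-34 months.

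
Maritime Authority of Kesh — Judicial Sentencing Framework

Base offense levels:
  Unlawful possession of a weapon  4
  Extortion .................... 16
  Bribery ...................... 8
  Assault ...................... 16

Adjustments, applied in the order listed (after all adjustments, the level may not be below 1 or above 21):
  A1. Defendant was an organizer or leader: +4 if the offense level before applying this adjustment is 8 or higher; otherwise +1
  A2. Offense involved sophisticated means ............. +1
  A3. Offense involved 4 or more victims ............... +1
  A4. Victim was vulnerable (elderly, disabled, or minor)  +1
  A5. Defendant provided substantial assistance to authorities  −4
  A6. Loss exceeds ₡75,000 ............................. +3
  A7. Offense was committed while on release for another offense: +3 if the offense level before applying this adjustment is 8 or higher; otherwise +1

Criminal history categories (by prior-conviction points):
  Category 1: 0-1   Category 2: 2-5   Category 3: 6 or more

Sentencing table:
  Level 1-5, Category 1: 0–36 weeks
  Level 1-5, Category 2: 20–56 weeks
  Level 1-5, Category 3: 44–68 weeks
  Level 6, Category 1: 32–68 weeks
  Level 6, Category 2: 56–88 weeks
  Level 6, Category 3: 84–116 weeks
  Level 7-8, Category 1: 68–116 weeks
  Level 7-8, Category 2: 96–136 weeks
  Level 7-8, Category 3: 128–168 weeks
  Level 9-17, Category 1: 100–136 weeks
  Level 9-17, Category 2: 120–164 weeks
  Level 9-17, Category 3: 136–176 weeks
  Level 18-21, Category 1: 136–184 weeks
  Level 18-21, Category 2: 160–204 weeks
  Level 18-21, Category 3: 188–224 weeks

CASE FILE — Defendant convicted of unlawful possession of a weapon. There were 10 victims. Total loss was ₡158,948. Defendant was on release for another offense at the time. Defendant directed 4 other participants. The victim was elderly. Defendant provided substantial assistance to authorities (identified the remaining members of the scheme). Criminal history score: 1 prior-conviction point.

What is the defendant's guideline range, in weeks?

Base offense level for unlawful possession of a weapon: 4.
A1 applies (level before this adjustment is 4 < 8, so +1): 4 + 1 = 5.
A2 does not apply.
A3 applies: 5 + 1 = 6.
A4 applies: 6 + 1 = 7.
A5 applies: 7 − 4 = 3.
A6 applies: 3 + 3 = 6.
A7 applies (level before this adjustment is 6 < 8, so +1): 6 + 1 = 7.
Final offense level: 7.
Criminal history: 1 prior point → Category 1 (0-1).
Level 7 falls in the 7-8 band.
Grid: Level 7-8 × Category 1 = 68-116 weeks.

68-116 weeks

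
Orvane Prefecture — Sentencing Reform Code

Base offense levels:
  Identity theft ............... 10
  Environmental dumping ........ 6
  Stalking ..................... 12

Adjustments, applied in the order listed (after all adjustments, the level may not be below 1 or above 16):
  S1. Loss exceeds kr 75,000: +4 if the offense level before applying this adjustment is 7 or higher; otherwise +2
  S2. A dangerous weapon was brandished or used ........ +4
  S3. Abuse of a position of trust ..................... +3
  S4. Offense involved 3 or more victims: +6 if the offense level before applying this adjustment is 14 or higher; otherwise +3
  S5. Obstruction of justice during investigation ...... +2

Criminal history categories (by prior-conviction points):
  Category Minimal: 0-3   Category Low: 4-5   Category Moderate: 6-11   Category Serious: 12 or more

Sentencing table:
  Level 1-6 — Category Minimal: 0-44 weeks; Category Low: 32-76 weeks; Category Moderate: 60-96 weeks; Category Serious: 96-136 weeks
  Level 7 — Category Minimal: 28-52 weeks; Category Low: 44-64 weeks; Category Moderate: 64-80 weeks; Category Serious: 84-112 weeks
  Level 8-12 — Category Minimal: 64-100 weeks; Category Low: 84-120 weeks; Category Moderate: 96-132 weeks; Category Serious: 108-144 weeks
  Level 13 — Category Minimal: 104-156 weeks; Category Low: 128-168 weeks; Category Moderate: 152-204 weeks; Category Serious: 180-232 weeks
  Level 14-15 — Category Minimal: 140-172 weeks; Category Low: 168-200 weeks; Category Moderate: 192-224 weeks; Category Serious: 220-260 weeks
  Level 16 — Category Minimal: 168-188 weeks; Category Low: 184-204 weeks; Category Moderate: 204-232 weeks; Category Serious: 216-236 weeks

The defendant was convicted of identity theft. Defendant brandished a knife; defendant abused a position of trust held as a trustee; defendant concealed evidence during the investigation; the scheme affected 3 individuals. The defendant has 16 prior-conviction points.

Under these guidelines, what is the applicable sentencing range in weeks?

Base offense level for identity theft: 10.
S2 applies: 10 + 4 = 14.
S3 applies: 14 + 3 = 17.
S4 applies (level before this adjustment is 17 ≥ 14, so +6): 17 + 6 = 23.
S5 applies: 23 + 2 = 25.
Level 25 exceeds the maximum of 16; capped at 16.
Final offense level: 16.
Criminal history: 16 prior points → Category Serious (12+).
Level 16 falls in the 16 band.
Grid: Level 16 × Category Serious = 216-236 weeks.

216-236 weeks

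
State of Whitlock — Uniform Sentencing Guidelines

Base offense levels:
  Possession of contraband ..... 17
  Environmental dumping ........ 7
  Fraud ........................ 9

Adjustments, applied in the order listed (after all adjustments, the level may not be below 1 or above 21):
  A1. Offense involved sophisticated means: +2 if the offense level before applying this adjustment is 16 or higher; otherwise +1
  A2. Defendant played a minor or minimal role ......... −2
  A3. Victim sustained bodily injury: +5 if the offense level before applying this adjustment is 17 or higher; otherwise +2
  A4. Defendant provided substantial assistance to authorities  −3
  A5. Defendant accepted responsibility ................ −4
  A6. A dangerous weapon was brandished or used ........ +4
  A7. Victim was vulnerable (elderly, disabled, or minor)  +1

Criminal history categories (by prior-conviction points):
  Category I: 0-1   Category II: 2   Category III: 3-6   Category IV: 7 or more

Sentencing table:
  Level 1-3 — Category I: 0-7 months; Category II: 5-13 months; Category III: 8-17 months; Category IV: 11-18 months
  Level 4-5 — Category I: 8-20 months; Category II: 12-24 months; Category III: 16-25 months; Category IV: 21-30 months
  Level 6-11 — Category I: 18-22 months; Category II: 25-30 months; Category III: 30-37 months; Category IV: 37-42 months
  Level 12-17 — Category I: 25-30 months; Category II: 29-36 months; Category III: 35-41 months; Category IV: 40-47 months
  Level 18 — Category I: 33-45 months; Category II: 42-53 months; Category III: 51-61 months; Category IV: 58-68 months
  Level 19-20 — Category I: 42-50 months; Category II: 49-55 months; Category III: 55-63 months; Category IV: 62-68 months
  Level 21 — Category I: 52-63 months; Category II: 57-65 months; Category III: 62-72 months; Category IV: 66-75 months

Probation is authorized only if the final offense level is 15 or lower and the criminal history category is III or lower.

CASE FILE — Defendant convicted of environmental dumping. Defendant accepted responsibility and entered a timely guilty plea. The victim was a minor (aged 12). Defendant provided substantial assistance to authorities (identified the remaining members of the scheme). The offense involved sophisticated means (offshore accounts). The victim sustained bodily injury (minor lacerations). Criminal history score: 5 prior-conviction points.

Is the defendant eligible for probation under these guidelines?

Yes

Base offense level for environmental dumping: 7.
A1 applies (level before this adjustment is 7 < 16, so +1): 7 + 1 = 8.
A3 applies (level before this adjustment is 8 < 17, so +2): 8 + 2 = 10.
A4 applies: 10 − 3 = 7.
A5 applies: 7 − 4 = 3.
A7 applies: 3 + 1 = 4.
Final offense level: 4.
Criminal history: 5 prior points → Category III (3-6).
Level 4 falls in the 4-5 band.
Grid: Level 4-5 × Category III = 16-25 months.
Probation check: level 4 ≤ 15 and category III ≤ III → eligible.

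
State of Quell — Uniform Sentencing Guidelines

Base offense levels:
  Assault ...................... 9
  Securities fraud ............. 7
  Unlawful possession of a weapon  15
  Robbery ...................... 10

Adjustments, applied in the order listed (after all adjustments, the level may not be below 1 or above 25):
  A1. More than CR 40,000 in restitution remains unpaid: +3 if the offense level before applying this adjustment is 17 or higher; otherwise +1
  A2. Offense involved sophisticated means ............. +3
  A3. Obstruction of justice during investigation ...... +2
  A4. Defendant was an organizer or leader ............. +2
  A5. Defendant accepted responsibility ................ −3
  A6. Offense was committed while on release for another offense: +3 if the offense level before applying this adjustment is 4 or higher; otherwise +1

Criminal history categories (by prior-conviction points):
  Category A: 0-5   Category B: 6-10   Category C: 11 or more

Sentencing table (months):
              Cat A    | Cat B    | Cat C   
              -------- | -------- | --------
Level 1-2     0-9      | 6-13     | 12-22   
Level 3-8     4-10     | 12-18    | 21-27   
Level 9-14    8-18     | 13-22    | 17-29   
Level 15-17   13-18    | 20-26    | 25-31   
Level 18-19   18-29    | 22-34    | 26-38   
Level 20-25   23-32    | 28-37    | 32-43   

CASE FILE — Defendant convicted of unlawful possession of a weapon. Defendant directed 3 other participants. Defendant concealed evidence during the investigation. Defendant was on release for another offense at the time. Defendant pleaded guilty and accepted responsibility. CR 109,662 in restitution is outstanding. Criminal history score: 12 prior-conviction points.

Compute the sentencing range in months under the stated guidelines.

32-43 months

Base offense level for unlawful possession of a weapon: 15.
A1 applies (level before this adjustment is 15 < 17, so +1): 15 + 1 = 16.
A3 applies: 16 + 2 = 18.
A4 applies: 18 + 2 = 20.
A5 applies: 20 − 3 = 17.
A6 applies (level before this adjustment is 17 ≥ 4, so +3): 17 + 3 = 20.
Final offense level: 20.
Criminal history: 12 prior points → Category C (11+).
Level 20 falls in the 20-25 band.
Grid: Level 20-25 × Category C = 32-43 months.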